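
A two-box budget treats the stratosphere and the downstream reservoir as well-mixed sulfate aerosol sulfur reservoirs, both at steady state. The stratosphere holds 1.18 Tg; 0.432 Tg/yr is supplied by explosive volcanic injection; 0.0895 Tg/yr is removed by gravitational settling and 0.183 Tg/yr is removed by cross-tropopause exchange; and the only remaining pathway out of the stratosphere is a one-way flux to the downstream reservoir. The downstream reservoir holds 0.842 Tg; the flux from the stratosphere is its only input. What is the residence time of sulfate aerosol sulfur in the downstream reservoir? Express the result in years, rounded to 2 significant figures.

Balance the stratosphere: ΣF_in = 0.43200 Tg/yr.
Flux to the downstream reservoir = ΣF_in − (0.0895 + 0.183) = 0.15950 Tg/yr.
At steady state the output of the downstream reservoir equals its input, 0.15950 Tg/yr.
τ = M / F = 0.842 / 0.15950 = 5.279 yr.

5.3 yr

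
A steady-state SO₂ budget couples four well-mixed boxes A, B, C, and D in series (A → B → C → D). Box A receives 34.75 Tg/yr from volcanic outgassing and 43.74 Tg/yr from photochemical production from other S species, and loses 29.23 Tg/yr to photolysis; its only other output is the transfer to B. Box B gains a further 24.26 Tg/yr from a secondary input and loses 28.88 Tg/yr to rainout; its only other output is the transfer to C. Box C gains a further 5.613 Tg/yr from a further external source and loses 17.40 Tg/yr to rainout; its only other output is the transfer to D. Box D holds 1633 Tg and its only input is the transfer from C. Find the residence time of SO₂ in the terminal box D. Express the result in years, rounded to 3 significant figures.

Box A: F(A→B) = (34.75 + 43.74) − 29.23 = 49.260 Tg/yr.
Box B: F(B→C) = (49.260 + 24.26) − 28.88 = 44.640 Tg/yr.
Box C: F(C→D) = (44.640 + 5.613) − 17.40 = 32.853 Tg/yr.
Box D throughput = its input = 32.853 Tg/yr; τ = 1633 / 32.853 = 49.71 yr.

49.7 yr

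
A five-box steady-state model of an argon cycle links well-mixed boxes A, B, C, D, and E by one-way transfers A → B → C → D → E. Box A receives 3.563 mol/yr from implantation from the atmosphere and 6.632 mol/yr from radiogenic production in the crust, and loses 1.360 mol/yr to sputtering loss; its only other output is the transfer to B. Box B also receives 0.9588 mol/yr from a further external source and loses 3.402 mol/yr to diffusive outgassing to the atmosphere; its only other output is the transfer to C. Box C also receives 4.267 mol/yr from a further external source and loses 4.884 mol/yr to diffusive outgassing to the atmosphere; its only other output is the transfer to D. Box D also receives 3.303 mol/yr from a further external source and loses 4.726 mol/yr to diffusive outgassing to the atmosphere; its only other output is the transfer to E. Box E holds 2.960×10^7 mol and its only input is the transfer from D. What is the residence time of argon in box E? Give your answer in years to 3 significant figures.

Box A: F(A→B) = (3.563 + 6.632) − 1.360 = 8.8350 mol/yr.
Box B: F(B→C) = (8.8350 + 0.9588) − 3.402 = 6.3918 mol/yr.
Box C: F(C→D) = (6.3918 + 4.267) − 4.884 = 5.7748 mol/yr.
Box D: F(D→E) = (5.7748 + 3.303) − 4.726 = 4.3518 mol/yr.
Box E throughput = its input = 4.3518 mol/yr; τ = 2.960×10^7 / 4.3518 = 6.802×10^6 yr.

6.80×10^6 yr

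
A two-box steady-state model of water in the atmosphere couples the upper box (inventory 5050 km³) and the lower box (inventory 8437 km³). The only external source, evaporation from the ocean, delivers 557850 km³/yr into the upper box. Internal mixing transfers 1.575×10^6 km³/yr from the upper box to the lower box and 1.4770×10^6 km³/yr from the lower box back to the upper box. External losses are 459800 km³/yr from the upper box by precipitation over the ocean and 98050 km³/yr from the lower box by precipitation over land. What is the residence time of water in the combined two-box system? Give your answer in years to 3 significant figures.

0.0242 yr

Treat the two boxes together as one reservoir: the mixing fluxes between them are internal recycling, so τ = ΣM / Σ(external losses).
M_total = 5050 + 8437 = 13487 km³.
ΣF_external_out = 459800 + 98050 = 557850 km³/yr.
τ = M_total / ΣF_ext = 13487 / 557850 = 0.02418 yr.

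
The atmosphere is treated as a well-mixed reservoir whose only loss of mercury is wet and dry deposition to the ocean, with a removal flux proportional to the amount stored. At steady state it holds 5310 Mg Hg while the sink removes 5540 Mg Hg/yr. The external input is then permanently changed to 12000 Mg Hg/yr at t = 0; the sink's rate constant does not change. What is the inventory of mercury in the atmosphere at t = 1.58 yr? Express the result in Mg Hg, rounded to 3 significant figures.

10300 Mg Hg

The sink rate constant is k = F₀/M₀ = 5540/5310 = 1.043 yr⁻¹.
Solving dM/dt = F₁ − kM with M(0) = M₀ gives M(t) = F₁/k + (M₀ − F₁/k)·e^(−kt).
F₁/k = 12000/1.043 = 11502 Mg Hg; kt = 1.043 × 1.58 = 1.648, e^(−kt) = 0.1924.
M(1.58) = 11502 + (5310 − 11502) × 0.1924 = 11502 − 1191 = 10311 Mg Hg.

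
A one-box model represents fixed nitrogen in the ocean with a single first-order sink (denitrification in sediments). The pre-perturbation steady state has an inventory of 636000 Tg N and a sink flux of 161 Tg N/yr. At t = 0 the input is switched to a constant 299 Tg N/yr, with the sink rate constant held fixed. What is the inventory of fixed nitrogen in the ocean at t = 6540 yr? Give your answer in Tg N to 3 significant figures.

The sink rate constant is k = F₀/M₀ = 161/636000 = 0.0002531 yr⁻¹.
Solving dM/dt = F₁ − kM with M(0) = M₀ gives M(t) = F₁/k + (M₀ − F₁/k)·e^(−kt).
F₁/k = 299/0.0002531 = 1.1811×10^6 Tg N; kt = 0.0002531 × 6540 = 1.656, e^(−kt) = 0.1910.
M(6540) = 1.1811×10^6 + (636000 − 1.1811×10^6) × 0.1910 = 1.1811×10^6 − 104100 = 1.0770×10^6 Tg N.

1.08×10^6 Tg N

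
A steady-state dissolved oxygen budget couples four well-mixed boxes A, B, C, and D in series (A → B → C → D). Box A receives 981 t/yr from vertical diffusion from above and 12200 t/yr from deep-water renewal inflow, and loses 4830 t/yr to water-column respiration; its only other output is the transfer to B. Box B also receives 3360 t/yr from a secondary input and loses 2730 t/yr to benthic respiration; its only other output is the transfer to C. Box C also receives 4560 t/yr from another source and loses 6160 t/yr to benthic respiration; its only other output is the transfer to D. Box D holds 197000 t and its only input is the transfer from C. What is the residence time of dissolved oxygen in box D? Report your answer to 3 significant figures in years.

Box A: F(A→B) = (981 + 12200) − 4830 = 8351.0 t/yr.
Box B: F(B→C) = (8351.0 + 3360) − 2730 = 8981.0 t/yr.
Box C: F(C→D) = (8981.0 + 4560) − 6160 = 7381.0 t/yr.
Box D throughput = its input = 7381.0 t/yr; τ = 197000 / 7381.0 = 26.69 yr.

26.7 yr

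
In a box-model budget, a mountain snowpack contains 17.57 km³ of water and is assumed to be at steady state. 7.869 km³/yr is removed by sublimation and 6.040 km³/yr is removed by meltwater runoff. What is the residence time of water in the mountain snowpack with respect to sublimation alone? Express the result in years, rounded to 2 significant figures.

Residence time with respect to a single sink: τ = M / F_sink.
τ = 17.57 / 7.869 = 2.233 yr.

2.2 yr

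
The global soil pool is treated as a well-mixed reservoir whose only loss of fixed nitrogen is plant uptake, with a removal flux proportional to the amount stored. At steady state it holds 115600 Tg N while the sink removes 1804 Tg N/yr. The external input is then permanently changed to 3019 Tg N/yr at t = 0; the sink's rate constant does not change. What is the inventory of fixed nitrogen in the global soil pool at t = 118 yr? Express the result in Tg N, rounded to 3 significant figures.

The sink rate constant is k = F₀/M₀ = 1804/115600 = 0.01561 yr⁻¹.
Solving dM/dt = F₁ − kM with M(0) = M₀ gives M(t) = F₁/k + (M₀ − F₁/k)·e^(−kt).
F₁/k = 3019/0.01561 = 193460 Tg N; kt = 0.01561 × 118 = 1.841, e^(−kt) = 0.1586.
M(118) = 193460 + (115600 − 193460) × 0.1586 = 193460 − 12350 = 181110 Tg N.

181000 Tg N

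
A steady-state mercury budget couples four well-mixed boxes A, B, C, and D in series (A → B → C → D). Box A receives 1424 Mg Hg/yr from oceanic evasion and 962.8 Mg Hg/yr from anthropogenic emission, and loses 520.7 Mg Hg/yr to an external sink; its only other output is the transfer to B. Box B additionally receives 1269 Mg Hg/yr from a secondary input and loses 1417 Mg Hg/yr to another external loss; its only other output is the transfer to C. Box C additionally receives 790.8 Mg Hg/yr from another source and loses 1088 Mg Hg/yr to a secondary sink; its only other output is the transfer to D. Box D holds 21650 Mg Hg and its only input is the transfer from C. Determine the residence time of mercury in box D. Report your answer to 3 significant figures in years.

Box A: F(A→B) = (1424 + 962.8) − 520.7 = 1866.1 Mg Hg/yr.
Box B: F(B→C) = (1866.1 + 1269) − 1417 = 1718.1 Mg Hg/yr.
Box C: F(C→D) = (1718.1 + 790.8) − 1088 = 1420.9 Mg Hg/yr.
Box D throughput = its input = 1420.9 Mg Hg/yr; τ = 21650 / 1420.9 = 15.24 yr.

15.2 yr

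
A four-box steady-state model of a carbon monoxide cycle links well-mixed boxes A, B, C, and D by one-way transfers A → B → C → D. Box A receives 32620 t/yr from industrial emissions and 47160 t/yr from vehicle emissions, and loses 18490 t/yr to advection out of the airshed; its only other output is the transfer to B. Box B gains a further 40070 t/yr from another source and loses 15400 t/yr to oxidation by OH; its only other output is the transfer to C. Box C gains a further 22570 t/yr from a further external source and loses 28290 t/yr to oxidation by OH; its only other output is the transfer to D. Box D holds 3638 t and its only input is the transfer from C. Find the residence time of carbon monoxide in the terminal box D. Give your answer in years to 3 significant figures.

Box A: F(A→B) = (32620 + 47160) − 18490 = 61290 t/yr.
Box B: F(B→C) = (61290 + 40070) − 15400 = 85960 t/yr.
Box C: F(C→D) = (85960 + 22570) − 28290 = 80240 t/yr.
Box D throughput = its input = 80240 t/yr; τ = 3638 / 80240 = 0.04534 yr.

0.0453 yr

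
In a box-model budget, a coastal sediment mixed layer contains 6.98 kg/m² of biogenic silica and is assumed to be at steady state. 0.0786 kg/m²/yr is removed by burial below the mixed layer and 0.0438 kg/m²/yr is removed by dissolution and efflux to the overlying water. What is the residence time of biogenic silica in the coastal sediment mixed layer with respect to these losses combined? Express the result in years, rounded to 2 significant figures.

57 yr

Total removal = 0.07860 + 0.04380 = 0.12240 kg/m²/yr.
τ = M / ΣF_out = 6.98 / 0.12240 = 57.03 yr.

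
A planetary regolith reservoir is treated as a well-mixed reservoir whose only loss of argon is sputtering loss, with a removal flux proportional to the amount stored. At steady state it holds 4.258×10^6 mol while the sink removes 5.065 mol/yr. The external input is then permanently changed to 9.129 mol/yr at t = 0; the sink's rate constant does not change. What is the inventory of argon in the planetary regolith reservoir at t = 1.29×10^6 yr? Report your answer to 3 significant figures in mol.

6.94×10^6 mol

τ = M₀/F₀ = 4.258×10^6/5.065 = 840700 yr; rate constant k = 1/τ.
New steady state M_∞ = F₁/k = F₁·τ = 9.129 × 840700 = 7.6745×10^6 mol.
M(t) = M_∞ + (M₀ − M_∞)·e^(−t/τ); t/τ = 1.29×10^6/840700 = 1.534, so e^(−t/τ) = 0.2156.
M(t) = 7.6745×10^6 − 3.416×10^6 × 0.2156 = 6.9380×10^6 mol.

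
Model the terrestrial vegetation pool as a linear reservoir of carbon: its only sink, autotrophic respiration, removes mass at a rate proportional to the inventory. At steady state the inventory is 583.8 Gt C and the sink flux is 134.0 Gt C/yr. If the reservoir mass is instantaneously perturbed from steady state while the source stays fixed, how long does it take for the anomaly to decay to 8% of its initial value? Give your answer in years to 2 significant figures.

11 yr

For a linear reservoir the anomaly decays as exp(−t/τ) with τ = M/F = 583.8/134.0 = 4.357 yr.
exp(−t/τ) = 0.08 ⇒ t = −τ ln(0.08) = 4.357 × 2.526 = 11.00 yr.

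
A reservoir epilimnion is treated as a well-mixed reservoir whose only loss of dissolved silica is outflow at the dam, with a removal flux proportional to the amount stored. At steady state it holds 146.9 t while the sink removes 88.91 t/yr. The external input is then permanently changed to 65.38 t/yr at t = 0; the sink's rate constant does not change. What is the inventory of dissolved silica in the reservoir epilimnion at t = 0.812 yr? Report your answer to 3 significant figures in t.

Residence time τ = M₀/F₀ = 1.652 yr. The eventual steady state is M_∞ = M₀·(F₁/F₀) = 146.9 × 65.38/88.91 = 108.02 t.
The anomaly ΔM(t) = M(t) − M_∞ decays as ΔM₀·e^(−t/τ) with ΔM₀ = 146.9 − 108.02 = 38.88 t.
At t = 0.812 yr, e^(−t/τ) = e^(−0.4915) = 0.6117, so ΔM = 23.78 t and M = 108.02 + 23.78 = 131.81 t.

132 t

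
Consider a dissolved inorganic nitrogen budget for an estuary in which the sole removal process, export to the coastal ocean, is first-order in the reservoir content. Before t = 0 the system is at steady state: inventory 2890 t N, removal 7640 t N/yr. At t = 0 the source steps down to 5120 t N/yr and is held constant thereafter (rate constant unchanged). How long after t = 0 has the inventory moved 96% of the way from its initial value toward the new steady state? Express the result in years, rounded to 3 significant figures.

1.22 yr

τ = M₀/F₀ = 2890/7640 = 0.3783 yr.
The remaining gap fraction is e^(−t/τ); 96% covered ⇒ e^(−t/τ) = 0.0400.
t = −τ ln(0.0400) = 0.3783 × 3.219 = 1.218 yr.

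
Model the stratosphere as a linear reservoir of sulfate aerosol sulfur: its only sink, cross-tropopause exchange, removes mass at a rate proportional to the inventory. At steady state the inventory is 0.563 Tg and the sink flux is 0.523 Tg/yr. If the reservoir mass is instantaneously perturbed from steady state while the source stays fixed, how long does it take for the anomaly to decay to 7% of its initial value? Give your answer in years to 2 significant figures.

For a linear reservoir the anomaly decays as exp(−t/τ) with τ = M/F = 0.563/0.523 = 1.076 yr.
exp(−t/τ) = 0.07 ⇒ t = −τ ln(0.07) = 1.076 × 2.659 = 2.863 yr.

2.9 yr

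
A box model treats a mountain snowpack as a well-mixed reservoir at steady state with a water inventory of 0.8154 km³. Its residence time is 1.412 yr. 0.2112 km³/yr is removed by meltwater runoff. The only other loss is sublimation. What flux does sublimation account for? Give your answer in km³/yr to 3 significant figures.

Total removal F = M/τ = 0.8154 / 1.412 = 0.5775 km³/yr.
Sublimation = F − (0.2112) = 0.5775 − 0.2112 = 0.3663 km³/yr.

0.366 km³/yr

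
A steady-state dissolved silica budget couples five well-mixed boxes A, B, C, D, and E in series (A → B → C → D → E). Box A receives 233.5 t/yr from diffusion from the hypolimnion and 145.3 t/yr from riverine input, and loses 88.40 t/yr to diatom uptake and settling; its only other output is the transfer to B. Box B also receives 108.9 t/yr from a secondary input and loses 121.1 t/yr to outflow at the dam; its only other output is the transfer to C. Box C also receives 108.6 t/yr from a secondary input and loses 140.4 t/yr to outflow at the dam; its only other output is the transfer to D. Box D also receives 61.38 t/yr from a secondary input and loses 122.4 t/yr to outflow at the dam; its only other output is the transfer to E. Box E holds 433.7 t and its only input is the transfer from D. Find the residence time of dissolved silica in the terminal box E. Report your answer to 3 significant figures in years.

2.34 yr

Box A: F(A→B) = (233.5 + 145.3) − 88.40 = 290.40 t/yr.
Box B: F(B→C) = (290.40 + 108.9) − 121.1 = 278.20 t/yr.
Box C: F(C→D) = (278.20 + 108.6) − 140.4 = 246.40 t/yr.
Box D: F(D→E) = (246.40 + 61.38) − 122.4 = 185.38 t/yr.
Box E throughput = its input = 185.38 t/yr; τ = 433.7 / 185.38 = 2.340 yr.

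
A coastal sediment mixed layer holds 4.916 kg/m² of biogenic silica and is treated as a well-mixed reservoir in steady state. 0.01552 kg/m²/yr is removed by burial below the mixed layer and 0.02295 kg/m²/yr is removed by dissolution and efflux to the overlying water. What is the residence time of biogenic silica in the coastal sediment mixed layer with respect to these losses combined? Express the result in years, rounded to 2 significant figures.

Total removal = 0.01552 + 0.02295 = 0.038470 kg/m²/yr.
τ = M / ΣF_out = 4.916 / 0.038470 = 127.8 yr.

130 yr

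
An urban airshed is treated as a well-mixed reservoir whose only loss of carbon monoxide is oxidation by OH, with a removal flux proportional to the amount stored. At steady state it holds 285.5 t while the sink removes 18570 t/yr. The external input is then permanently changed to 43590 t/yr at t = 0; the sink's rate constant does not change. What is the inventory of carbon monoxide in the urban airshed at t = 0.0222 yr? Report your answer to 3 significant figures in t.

Residence time τ = M₀/F₀ = 0.01537 yr. The eventual steady state is M_∞ = M₀·(F₁/F₀) = 285.5 × 43590/18570 = 670.16 t.
The anomaly ΔM(t) = M(t) − M_∞ decays as ΔM₀·e^(−t/τ) with ΔM₀ = 285.5 − 670.16 = −384.7 t.
At t = 0.0222 yr, e^(−t/τ) = e^(−1.444) = 0.2360, so ΔM = −90.78 t and M = 670.16 − 90.78 = 579.39 t.

579 t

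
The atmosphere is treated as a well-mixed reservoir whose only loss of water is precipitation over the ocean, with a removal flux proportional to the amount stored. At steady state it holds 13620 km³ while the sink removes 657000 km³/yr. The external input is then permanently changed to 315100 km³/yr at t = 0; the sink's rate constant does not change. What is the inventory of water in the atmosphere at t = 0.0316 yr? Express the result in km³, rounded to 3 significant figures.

8080 km³

τ = M₀/F₀ = 13620/657000 = 0.02073 yr; rate constant k = 1/τ.
New steady state M_∞ = F₁/k = F₁·τ = 315100 × 0.02073 = 6532.2 km³.
M(t) = M_∞ + (M₀ − M_∞)·e^(−t/τ); t/τ = 0.0316/0.02073 = 1.524, so e^(−t/τ) = 0.2178.
M(t) = 6532.2 + 7088 × 0.2178 = 8075.7 km³.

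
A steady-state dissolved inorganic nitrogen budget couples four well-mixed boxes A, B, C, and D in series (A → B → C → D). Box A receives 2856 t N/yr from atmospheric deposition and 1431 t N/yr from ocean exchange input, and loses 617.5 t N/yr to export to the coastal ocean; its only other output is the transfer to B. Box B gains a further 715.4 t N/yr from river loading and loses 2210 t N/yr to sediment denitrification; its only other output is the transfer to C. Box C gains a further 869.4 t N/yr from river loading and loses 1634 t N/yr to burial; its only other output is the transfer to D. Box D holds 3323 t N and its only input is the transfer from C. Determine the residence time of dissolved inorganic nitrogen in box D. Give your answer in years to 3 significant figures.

Box A: F(A→B) = (2856 + 1431) − 617.5 = 3669.5 t N/yr.
Box B: F(B→C) = (3669.5 + 715.4) − 2210 = 2174.9 t N/yr.
Box C: F(C→D) = (2174.9 + 869.4) − 1634 = 1410.3 t N/yr.
Box D throughput = its input = 1410.3 t N/yr; τ = 3323 / 1410.3 = 2.356 yr.

2.36 yr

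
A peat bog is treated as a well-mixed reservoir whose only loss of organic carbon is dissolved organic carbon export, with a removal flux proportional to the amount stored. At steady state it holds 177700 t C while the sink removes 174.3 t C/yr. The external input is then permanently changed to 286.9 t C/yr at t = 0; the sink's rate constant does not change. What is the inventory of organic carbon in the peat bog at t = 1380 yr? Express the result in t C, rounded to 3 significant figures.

263000 t C

τ = M₀/F₀ = 177700/174.3 = 1020 yr; rate constant k = 1/τ.
New steady state M_∞ = F₁/k = F₁·τ = 286.9 × 1020 = 292500 t C.
M(t) = M_∞ + (M₀ − M_∞)·e^(−t/τ); t/τ = 1380/1020 = 1.354, so e^(−t/τ) = 0.2583.
M(t) = 292500 − 114800 × 0.2583 = 262840 t C.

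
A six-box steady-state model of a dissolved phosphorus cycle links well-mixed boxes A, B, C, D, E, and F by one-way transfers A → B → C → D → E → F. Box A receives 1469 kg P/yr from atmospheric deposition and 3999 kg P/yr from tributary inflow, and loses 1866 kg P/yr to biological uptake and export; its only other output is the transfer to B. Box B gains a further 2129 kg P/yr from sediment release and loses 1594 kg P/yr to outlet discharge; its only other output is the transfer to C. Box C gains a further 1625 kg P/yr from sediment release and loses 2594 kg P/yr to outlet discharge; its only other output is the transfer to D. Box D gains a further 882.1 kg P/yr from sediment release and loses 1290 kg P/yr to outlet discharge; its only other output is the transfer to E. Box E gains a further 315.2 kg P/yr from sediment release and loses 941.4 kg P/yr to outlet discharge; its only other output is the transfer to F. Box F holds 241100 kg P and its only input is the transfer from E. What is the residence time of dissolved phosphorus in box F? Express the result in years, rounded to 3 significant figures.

Box A: F(A→B) = (1469 + 3999) − 1866 = 3602.0 kg P/yr.
Box B: F(B→C) = (3602.0 + 2129) − 1594 = 4137.0 kg P/yr.
Box C: F(C→D) = (4137.0 + 1625) − 2594 = 3168.0 kg P/yr.
Box D: F(D→E) = (3168.0 + 882.1) − 1290 = 2760.1 kg P/yr.
Box E: F(E→F) = (2760.1 + 315.2) − 941.4 = 2133.9 kg P/yr.
Box F throughput = its input = 2133.9 kg P/yr; τ = 241100 / 2133.9 = 113.0 yr.

113 yr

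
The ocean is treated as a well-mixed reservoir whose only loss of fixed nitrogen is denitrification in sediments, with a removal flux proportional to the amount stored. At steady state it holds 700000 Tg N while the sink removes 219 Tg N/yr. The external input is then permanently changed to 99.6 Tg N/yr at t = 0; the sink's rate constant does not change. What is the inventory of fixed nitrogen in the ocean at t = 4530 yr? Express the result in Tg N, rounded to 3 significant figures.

Residence time τ = M₀/F₀ = 3196 yr. The eventual steady state is M_∞ = M₀·(F₁/F₀) = 700000 × 99.6/219 = 318360 Tg N.
The anomaly ΔM(t) = M(t) − M_∞ decays as ΔM₀·e^(−t/τ) with ΔM₀ = 700000 − 318360 = 381600 Tg N.
At t = 4530 yr, e^(−t/τ) = e^(−1.417) = 0.2424, so ΔM = 92500 Tg N and M = 318360 + 92500 = 410860 Tg N.

411000 Tg N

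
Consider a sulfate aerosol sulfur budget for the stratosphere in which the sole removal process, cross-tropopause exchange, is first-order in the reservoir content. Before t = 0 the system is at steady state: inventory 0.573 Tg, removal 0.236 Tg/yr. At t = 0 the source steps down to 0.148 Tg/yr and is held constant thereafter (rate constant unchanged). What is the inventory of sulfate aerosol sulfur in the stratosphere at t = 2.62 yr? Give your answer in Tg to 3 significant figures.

0.432 Tg

Residence time τ = M₀/F₀ = 2.428 yr. The eventual steady state is M_∞ = M₀·(F₁/F₀) = 0.573 × 0.148/0.236 = 0.35934 Tg.
The anomaly ΔM(t) = M(t) − M_∞ decays as ΔM₀·e^(−t/τ) with ΔM₀ = 0.573 − 0.35934 = 0.2137 Tg.
At t = 2.62 yr, e^(−t/τ) = e^(−1.079) = 0.3399, so ΔM = 0.07262 Tg and M = 0.35934 + 0.07262 = 0.43196 Tg.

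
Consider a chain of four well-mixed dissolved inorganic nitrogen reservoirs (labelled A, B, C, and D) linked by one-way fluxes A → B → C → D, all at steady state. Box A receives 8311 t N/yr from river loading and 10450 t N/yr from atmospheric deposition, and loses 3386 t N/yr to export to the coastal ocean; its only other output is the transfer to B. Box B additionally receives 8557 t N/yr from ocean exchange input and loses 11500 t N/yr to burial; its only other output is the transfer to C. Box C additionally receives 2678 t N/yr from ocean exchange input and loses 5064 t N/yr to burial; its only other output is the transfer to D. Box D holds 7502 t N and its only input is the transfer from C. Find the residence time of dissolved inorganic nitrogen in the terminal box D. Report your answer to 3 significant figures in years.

0.747 yr

Box A: F(A→B) = (8311 + 10450) − 3386 = 15375 t N/yr.
Box B: F(B→C) = (15375 + 8557) − 11500 = 12432 t N/yr.
Box C: F(C→D) = (12432 + 2678) − 5064 = 10046 t N/yr.
Box D throughput = its input = 10046 t N/yr; τ = 7502 / 10046 = 0.7468 yr.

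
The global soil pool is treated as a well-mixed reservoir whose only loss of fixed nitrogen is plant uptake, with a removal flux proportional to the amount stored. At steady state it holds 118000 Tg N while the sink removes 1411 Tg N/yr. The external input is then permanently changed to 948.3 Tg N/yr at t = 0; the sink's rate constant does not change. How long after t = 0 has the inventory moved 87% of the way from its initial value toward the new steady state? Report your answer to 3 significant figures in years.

171 yr

τ = M₀/F₀ = 118000/1411 = 83.63 yr.
The remaining gap fraction is e^(−t/τ); 87% covered ⇒ e^(−t/τ) = 0.130.
t = −τ ln(0.130) = 83.63 × 2.040 = 170.6 yr.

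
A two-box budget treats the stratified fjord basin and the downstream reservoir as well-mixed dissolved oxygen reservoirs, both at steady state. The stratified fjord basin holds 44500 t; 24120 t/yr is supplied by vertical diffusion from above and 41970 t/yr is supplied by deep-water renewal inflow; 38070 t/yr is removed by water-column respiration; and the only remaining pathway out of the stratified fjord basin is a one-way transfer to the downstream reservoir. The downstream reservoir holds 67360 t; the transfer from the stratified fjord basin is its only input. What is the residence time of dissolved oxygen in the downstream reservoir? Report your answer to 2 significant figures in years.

Balance the stratified fjord basin: ΣF_in = 24120 + 41970 = 66090 t/yr.
Transfer to the downstream reservoir = ΣF_in − (38070) = 28020 t/yr.
At steady state the output of the downstream reservoir equals its input, 28020 t/yr.
τ = M / F = 67360 / 28020 = 2.404 yr.

2.4 yr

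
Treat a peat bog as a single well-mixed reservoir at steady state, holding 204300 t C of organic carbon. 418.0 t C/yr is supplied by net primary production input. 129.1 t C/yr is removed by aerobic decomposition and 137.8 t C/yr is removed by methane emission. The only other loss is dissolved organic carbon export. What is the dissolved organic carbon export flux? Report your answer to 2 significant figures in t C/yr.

At steady state ΣF_in = ΣF_out.
ΣF_in = 418.00 t C/yr.
Dissolved organic carbon export flux = ΣF_in − (129.1 + 137.8) = 418.00 − 266.9 = 151.1 t C/yr.

150 t C/yr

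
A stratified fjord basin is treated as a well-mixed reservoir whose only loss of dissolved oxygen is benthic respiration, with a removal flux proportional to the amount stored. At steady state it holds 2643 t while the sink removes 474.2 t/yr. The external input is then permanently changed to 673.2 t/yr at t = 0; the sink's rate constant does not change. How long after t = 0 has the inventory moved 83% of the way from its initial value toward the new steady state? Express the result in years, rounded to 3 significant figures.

τ = M₀/F₀ = 2643/474.2 = 5.574 yr.
The remaining gap fraction is e^(−t/τ); 83% covered ⇒ e^(−t/τ) = 0.170.
t = −τ ln(0.170) = 5.574 × 1.772 = 9.876 yr.

9.88 yr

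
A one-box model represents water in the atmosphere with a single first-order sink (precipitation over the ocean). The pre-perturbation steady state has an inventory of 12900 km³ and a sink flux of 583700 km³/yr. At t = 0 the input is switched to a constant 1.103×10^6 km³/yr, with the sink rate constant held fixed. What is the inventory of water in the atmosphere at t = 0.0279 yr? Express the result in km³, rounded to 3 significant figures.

21100 km³

Residence time τ = M₀/F₀ = 0.02210 yr. The eventual steady state is M_∞ = M₀·(F₁/F₀) = 12900 × 1.103×10^6/583700 = 24377 km³.
The anomaly ΔM(t) = M(t) − M_∞ decays as ΔM₀·e^(−t/τ) with ΔM₀ = 12900 − 24377 = −11480 km³.
At t = 0.0279 yr, e^(−t/τ) = e^(−1.262) = 0.2830, so ΔM = −3248 km³ and M = 24377 − 3248 = 21129 km³.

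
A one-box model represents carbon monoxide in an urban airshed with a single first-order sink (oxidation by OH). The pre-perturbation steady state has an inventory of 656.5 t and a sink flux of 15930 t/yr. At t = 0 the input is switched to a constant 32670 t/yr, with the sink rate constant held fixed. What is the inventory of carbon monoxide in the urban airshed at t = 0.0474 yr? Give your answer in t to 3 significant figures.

τ = M₀/F₀ = 656.5/15930 = 0.04121 yr; rate constant k = 1/τ.
New steady state M_∞ = F₁/k = F₁·τ = 32670 × 0.04121 = 1346.4 t.
M(t) = M_∞ + (M₀ − M_∞)·e^(−t/τ); t/τ = 0.0474/0.04121 = 1.150, so e^(−t/τ) = 0.3166.
M(t) = 1346.4 − 689.9 × 0.3166 = 1128.0 t.

1130 t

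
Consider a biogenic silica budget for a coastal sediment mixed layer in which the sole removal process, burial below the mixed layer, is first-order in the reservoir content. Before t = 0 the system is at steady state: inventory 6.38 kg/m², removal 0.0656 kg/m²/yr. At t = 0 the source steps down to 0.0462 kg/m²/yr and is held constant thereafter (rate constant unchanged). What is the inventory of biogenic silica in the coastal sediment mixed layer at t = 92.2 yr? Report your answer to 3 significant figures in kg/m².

The sink rate constant is k = F₀/M₀ = 0.0656/6.38 = 0.01028 yr⁻¹.
Solving dM/dt = F₁ − kM with M(0) = M₀ gives M(t) = F₁/k + (M₀ − F₁/k)·e^(−kt).
F₁/k = 0.0462/0.01028 = 4.4932 kg/m²; kt = 0.01028 × 92.2 = 0.9480, e^(−kt) = 0.3875.
M(92.2) = 4.4932 + (6.38 − 4.4932) × 0.3875 = 4.4932 + 0.7311 = 5.2244 kg/m².

5.22 kg/m²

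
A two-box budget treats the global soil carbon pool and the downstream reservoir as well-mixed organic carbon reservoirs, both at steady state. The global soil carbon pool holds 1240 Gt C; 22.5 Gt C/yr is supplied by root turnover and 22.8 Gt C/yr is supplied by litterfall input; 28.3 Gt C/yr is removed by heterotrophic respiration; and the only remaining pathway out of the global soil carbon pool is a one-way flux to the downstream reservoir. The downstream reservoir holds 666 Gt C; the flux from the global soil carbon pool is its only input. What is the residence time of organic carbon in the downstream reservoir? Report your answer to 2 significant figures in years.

39 yr

Balance the global soil carbon pool: ΣF_in = 22.5 + 22.8 = 45.300 Gt C/yr.
Flux to the downstream reservoir = ΣF_in − (28.3) = 17.000 Gt C/yr.
At steady state the output of the downstream reservoir equals its input, 17.000 Gt C/yr.
τ = M / F = 666 / 17.000 = 39.18 yr.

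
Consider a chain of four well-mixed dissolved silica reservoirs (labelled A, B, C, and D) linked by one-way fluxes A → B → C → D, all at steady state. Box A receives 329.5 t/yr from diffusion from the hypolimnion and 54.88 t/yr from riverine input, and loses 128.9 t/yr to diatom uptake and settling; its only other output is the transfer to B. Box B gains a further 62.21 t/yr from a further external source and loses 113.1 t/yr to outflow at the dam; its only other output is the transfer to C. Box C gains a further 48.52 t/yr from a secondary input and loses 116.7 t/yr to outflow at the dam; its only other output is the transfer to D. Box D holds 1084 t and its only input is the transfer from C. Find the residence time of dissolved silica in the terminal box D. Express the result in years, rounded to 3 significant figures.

Box A: F(A→B) = (329.5 + 54.88) − 128.9 = 255.48 t/yr.
Box B: F(B→C) = (255.48 + 62.21) − 113.1 = 204.59 t/yr.
Box C: F(C→D) = (204.59 + 48.52) − 116.7 = 136.41 t/yr.
Box D throughput = its input = 136.41 t/yr; τ = 1084 / 136.41 = 7.947 yr.

7.95 yr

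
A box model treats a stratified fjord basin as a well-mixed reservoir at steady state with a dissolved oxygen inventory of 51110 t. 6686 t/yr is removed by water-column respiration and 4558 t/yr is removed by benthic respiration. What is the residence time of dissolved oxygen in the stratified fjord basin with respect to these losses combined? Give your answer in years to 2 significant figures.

Total removal = 6686 + 4558 = 11244 t/yr.
τ = M / ΣF_out = 51110 / 11244 = 4.546 yr.

4.5 yr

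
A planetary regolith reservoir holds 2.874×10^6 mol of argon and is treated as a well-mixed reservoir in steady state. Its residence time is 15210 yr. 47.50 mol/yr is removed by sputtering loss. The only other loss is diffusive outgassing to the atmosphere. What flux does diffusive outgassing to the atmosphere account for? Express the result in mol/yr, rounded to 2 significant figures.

Total removal F = M/τ = 2.874×10^6 / 15210 = 189.0 mol/yr.
Diffusive outgassing to the atmosphere = F − (47.50) = 189.0 − 47.50 = 141.5 mol/yr.

140 mol/yr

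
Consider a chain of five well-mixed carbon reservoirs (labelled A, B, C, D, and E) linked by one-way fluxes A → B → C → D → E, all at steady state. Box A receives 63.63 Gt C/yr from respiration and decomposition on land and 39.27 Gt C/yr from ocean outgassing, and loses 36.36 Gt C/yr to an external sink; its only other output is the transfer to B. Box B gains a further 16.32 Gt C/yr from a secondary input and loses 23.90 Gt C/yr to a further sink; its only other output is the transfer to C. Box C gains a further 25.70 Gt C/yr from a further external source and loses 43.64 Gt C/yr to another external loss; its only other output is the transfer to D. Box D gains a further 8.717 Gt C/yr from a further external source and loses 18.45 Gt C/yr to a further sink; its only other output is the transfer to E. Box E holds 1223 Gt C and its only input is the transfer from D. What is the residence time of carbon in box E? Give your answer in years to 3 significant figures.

Box A: F(A→B) = (63.63 + 39.27) − 36.36 = 66.540 Gt C/yr.
Box B: F(B→C) = (66.540 + 16.32) − 23.90 = 58.960 Gt C/yr.
Box C: F(C→D) = (58.960 + 25.70) − 43.64 = 41.020 Gt C/yr.
Box D: F(D→E) = (41.020 + 8.717) − 18.45 = 31.287 Gt C/yr.
Box E throughput = its input = 31.287 Gt C/yr; τ = 1223 / 31.287 = 39.09 yr.

39.1 yr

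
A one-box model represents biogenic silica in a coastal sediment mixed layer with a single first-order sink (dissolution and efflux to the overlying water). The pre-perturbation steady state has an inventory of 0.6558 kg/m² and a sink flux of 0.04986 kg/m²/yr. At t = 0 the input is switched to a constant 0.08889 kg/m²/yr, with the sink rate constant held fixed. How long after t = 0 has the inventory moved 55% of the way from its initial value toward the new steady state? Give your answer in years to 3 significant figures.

τ = M₀/F₀ = 0.6558/0.04986 = 13.15 yr.
The remaining gap fraction is e^(−t/τ); 55% covered ⇒ e^(−t/τ) = 0.450.
t = −τ ln(0.450) = 13.15 × 0.7985 = 10.50 yr.

10.5 yr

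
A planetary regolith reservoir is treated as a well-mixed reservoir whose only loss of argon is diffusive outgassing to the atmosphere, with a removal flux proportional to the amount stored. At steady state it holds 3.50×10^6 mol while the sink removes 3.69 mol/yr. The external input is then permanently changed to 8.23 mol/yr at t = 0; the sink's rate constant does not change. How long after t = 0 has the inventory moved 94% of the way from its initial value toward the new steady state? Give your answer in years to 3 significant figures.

2.67×10^6 yr

τ = M₀/F₀ = 3.50×10^6/3.69 = 948500 yr.
The remaining gap fraction is e^(−t/τ); 94% covered ⇒ e^(−t/τ) = 0.0600.
t = −τ ln(0.0600) = 948500 × 2.813 = 2.669×10^6 yr.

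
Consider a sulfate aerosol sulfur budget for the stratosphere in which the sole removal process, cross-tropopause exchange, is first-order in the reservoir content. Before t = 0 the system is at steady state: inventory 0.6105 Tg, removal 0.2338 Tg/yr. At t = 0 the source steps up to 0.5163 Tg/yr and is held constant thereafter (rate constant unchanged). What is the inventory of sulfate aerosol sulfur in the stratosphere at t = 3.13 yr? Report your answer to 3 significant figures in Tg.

The sink rate constant is k = F₀/M₀ = 0.2338/0.6105 = 0.3830 yr⁻¹.
Solving dM/dt = F₁ − kM with M(0) = M₀ gives M(t) = F₁/k + (M₀ − F₁/k)·e^(−kt).
F₁/k = 0.5163/0.3830 = 1.3482 Tg; kt = 0.3830 × 3.13 = 1.199, e^(−kt) = 0.3016.
M(3.13) = 1.3482 + (0.6105 − 1.3482) × 0.3016 = 1.3482 − 0.2225 = 1.1257 Tg.

1.13 Tg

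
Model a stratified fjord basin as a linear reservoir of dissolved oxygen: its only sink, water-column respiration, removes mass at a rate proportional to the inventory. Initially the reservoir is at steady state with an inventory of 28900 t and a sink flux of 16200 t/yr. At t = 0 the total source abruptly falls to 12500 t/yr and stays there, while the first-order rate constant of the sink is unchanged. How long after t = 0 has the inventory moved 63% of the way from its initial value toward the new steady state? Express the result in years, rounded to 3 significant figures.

τ = M₀/F₀ = 28900/16200 = 1.784 yr.
The remaining gap fraction is e^(−t/τ); 63% covered ⇒ e^(−t/τ) = 0.370.
t = −τ ln(0.370) = 1.784 × 0.9943 = 1.774 yr.

1.77 yr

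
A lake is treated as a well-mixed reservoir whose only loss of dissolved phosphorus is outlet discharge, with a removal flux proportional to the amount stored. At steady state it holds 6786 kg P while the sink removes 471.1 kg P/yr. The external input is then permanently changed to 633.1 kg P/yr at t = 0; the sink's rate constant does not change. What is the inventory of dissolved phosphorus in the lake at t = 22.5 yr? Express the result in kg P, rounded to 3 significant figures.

8630 kg P

Residence time τ = M₀/F₀ = 14.40 yr. The eventual steady state is M_∞ = M₀·(F₁/F₀) = 6786 × 633.1/471.1 = 9119.5 kg P.
The anomaly ΔM(t) = M(t) − M_∞ decays as ΔM₀·e^(−t/τ) with ΔM₀ = 6786 − 9119.5 = −2334 kg P.
At t = 22.5 yr, e^(−t/τ) = e^(−1.562) = 0.2097, so ΔM = −489.4 kg P and M = 9119.5 − 489.4 = 8630.2 kg P.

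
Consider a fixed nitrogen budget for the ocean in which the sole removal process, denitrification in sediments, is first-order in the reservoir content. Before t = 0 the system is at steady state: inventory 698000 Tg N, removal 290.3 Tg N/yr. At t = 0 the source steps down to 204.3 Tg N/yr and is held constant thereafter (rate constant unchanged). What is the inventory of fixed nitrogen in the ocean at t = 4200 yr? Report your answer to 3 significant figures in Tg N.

527000 Tg N

τ = M₀/F₀ = 698000/290.3 = 2404 yr; rate constant k = 1/τ.
New steady state M_∞ = F₁/k = F₁·τ = 204.3 × 2404 = 491220 Tg N.
M(t) = M_∞ + (M₀ − M_∞)·e^(−t/τ); t/τ = 4200/2404 = 1.747, so e^(−t/τ) = 0.1743.
M(t) = 491220 + 206800 × 0.1743 = 527270 Tg N.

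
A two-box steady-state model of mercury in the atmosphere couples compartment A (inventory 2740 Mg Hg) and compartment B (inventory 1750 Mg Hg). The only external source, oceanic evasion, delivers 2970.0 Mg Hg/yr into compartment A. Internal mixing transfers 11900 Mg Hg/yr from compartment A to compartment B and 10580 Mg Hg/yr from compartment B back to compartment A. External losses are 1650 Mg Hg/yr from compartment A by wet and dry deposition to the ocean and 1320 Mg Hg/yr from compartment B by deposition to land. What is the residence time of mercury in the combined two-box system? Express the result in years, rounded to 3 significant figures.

1.51 yr

For the system as a whole, the A↔B exchange is internal and contributes nothing to the throughput; only the external sinks remove mass.
M_total = 2740 + 1750 = 4490.0 Mg Hg.
ΣF_external_out = 1650 + 1320 = 2970.0 Mg Hg/yr.
τ = M_total / ΣF_ext = 4490.0 / 2970.0 = 1.512 yr.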